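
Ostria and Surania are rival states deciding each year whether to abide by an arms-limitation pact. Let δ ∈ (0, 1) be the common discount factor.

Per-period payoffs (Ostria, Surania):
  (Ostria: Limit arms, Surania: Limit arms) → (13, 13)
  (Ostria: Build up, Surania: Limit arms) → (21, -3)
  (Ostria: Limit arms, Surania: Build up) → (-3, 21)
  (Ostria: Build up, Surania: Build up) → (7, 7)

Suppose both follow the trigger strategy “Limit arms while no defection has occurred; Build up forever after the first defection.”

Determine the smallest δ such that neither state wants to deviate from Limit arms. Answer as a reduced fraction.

13/(1−δ) ≥ 21 + 7δ/(1−δ)
13 ≥ 21 − 14δ
δ ≥ 8/14 = 4/7.

4/7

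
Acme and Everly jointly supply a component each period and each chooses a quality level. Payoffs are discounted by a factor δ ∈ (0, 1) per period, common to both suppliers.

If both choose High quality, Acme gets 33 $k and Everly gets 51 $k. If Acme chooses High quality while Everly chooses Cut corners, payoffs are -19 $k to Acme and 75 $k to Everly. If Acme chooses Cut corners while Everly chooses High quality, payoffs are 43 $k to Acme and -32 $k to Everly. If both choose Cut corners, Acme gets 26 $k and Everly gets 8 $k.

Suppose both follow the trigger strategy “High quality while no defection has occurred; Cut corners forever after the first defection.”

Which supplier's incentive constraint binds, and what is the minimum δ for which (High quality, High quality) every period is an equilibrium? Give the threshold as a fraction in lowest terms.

Acme; δ ≥ 10/17

Acme: cooperation gives 33 each period; deviation gives 43 once then 26 forever.
  33/(1−δ) ≥ 43 + 26δ/(1−δ) ⇒ δ ≥ 10/17.
Everly: cooperation gives 51 each period; deviation gives 75 once then 8 forever.
  δ ≥ 24/67.
Both must hold, so the binding constraint is Acme's: δ ≥ 10/17.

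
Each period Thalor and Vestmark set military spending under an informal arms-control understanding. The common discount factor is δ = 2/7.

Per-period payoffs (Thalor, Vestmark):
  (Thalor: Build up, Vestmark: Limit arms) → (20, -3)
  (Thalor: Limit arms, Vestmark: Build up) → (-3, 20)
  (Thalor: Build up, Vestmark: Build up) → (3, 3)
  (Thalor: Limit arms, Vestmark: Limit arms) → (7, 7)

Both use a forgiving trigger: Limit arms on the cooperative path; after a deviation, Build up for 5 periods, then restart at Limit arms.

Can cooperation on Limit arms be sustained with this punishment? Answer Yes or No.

No

IC: δ+…+δ^5 ≥ (20−7)/(7−3) = 13/4.
At δ = 2/7: partial sum = 0.3992 < 3.2500. Cooperation not sustainable.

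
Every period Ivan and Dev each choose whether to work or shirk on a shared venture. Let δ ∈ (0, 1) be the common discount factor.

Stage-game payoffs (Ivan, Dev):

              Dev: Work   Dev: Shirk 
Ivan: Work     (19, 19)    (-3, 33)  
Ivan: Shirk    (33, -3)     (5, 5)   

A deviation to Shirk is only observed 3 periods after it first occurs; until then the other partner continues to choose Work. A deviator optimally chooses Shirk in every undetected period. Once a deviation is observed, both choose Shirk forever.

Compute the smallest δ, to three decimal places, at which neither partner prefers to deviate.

Deviating for the 3 undetected periods gains 33−19 = 14 per period over cooperation, then loses 19−5 = 14 per period forever once punishment starts.
Gain: 14(1 + δ + … + δ^2); loss: 14·δ^3/(1−δ).
No profitable deviation ⇔ 14(1−δ^3) ≤ 14·δ^3, i.e. δ^3 ≥ 14/(14+14) = 1/2.
Hence δ ≥ (1/2)^(1/3) ≈ 0.794.

0.794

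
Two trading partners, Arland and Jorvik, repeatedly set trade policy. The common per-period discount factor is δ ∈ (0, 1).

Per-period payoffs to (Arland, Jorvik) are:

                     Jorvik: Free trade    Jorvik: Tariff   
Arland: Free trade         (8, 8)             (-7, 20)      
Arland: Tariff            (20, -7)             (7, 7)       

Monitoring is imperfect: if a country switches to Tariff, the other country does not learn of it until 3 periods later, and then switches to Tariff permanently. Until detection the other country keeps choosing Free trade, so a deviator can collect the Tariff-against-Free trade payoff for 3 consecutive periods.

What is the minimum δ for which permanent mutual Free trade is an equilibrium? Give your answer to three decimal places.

A deviator earns 20 for 3 periods, then 7 forever; cooperating earns 8 forever. Multiplying the IC by (1−δ):
8 ≥ 20(1−δ^3) + 7δ^3, so 13·δ^3 ≥ 12 and δ^3 ≥ 12/13.
δ ≥ (12/13)^(1/3) ≈ 0.974.

0.974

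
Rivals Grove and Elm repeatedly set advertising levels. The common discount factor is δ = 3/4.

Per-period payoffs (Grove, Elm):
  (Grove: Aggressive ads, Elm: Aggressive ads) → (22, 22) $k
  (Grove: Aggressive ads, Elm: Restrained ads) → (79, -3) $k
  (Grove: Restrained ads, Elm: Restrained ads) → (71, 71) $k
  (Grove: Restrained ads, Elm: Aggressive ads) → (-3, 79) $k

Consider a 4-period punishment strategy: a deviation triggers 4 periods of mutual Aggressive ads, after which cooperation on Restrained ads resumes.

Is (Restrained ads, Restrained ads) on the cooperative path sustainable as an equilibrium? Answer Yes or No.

Yes

IC: δ+…+δ^4 ≥ (79−71)/(71−22) = 8/49.
At δ = 3/4: partial sum = 2.0508 ≥ 0.1633. Cooperation sustainable.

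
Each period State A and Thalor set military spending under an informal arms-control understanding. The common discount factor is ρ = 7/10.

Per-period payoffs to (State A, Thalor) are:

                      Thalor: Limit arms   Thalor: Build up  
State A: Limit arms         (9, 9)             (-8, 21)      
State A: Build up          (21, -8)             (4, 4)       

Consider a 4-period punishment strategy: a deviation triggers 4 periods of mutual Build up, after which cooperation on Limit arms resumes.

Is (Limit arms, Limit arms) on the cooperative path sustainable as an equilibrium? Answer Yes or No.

A one-shot deviation gives 21 now, then 4 for 4 periods, then back to 9.
Gain from deviating: (21−9) today; loss: (9−4) in each of the next 4 periods.
No-deviation condition: (9−4)(ρ+…+ρ^4) ≥ 21−9, i.e. ρ+…+ρ^4 ≥ 12/5.
At ρ = 7/10: ρ+…+ρ^4 = 1.7731 < 2.4000.
So cooperation is not sustainable.

No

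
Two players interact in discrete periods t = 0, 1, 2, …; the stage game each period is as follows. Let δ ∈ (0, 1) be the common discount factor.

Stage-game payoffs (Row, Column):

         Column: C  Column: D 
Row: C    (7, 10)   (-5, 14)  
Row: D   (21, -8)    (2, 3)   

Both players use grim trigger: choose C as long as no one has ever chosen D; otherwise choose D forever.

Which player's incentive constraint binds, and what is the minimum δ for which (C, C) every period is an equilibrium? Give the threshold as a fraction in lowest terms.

Row's threshold: (21−7)/(21−2) = 14/19.
Column's threshold: (14−10)/(14−3) = 4/11.
14/19 > 4/11, so Row binds and δ* = 14/19.

Row; δ ≥ 14/19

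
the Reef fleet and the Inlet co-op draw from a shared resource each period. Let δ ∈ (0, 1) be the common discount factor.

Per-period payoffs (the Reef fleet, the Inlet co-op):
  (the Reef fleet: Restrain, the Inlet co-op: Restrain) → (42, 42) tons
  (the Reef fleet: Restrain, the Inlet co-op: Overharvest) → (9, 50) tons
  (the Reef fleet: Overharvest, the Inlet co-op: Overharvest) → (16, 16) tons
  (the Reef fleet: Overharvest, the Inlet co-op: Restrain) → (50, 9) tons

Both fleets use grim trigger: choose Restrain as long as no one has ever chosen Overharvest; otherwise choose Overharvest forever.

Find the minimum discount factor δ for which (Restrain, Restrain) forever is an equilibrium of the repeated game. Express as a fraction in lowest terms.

4/17

42/(1−δ) ≥ 50 + 16δ/(1−δ)
42 ≥ 50 − 34δ
δ ≥ 8/34 = 4/17.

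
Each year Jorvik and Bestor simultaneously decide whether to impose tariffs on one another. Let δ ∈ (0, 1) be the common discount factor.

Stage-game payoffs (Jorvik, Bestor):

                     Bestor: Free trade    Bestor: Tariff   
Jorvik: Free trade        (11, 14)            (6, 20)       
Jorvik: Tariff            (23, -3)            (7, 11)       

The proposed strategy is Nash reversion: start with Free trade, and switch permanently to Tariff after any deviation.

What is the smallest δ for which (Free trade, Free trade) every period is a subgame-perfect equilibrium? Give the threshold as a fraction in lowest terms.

Jorvik's threshold: (23−11)/(23−7) = 3/4.
Bestor's threshold: (20−14)/(20−11) = 2/3.
3/4 > 2/3, so Jorvik binds and δ* = 3/4.

3/4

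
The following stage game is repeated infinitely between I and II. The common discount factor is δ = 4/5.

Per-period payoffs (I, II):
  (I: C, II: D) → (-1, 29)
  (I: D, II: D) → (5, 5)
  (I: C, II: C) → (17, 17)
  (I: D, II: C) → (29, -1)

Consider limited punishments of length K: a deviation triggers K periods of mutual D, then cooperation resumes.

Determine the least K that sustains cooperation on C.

Need Σ_{k=1}^{K} δ^k ≥ (29−17)/(17−5) = 1.0000 at δ = 4/5.
At K = 1 the sum is 0.8000 < 1.0000; at K = 2 it is 1.4400 ≥ 1.0000.
So the minimum punishment length is K = 2.

2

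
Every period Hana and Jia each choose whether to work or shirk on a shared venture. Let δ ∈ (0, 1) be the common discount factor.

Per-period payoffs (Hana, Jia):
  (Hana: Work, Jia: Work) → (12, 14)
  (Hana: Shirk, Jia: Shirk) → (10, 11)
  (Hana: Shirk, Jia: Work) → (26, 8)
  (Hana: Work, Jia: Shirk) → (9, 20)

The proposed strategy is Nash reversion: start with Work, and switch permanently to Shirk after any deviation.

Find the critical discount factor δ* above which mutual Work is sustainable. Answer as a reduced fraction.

Hana's threshold: (26−12)/(26−10) = 7/8.
Jia's threshold: (20−14)/(20−11) = 2/3.
7/8 > 2/3, so Hana binds and δ* = 7/8.

7/8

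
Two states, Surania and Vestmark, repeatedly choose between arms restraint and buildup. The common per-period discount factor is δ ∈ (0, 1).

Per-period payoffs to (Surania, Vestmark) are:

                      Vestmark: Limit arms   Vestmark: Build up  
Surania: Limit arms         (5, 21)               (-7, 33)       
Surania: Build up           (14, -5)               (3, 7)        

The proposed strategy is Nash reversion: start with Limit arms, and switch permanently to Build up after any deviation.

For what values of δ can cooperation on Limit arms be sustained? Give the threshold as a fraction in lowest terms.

Surania: cooperation gives 5 each period; deviation gives 14 once then 3 forever.
  5/(1−δ) ≥ 14 + 3δ/(1−δ) ⇒ δ ≥ 9/11.
Vestmark: cooperation gives 21 each period; deviation gives 33 once then 7 forever.
  δ ≥ 12/26 = 6/13.
Both must hold, so the binding constraint is Surania's: δ ≥ 9/11.

9/11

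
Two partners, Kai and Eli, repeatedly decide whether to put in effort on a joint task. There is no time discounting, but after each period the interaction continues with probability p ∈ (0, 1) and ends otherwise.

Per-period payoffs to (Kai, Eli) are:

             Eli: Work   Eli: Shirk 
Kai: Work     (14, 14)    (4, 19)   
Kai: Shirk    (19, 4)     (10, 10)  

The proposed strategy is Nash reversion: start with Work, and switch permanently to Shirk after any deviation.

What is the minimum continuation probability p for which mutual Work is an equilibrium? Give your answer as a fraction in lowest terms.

5/9

With no time discounting, the continuation probability p plays the role of the discount factor.
Grim-trigger IC: 14/(1−p) ≥ 19 + 10p/(1−p) ⇒ p ≥ (19−14)/(19−10) = 5/9.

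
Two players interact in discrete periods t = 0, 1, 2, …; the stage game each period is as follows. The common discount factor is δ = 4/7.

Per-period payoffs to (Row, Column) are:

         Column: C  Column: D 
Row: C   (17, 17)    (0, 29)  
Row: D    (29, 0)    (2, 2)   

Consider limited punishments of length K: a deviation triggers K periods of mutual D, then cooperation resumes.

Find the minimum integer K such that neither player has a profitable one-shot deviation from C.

Need Σ_{k=1}^{K} δ^k ≥ (29−17)/(17−2) = 0.8000 at δ = 4/7.
At K = 1 the sum is 0.5714 < 0.8000; at K = 2 it is 0.8980 ≥ 0.8000.
So the minimum punishment length is K = 2.

2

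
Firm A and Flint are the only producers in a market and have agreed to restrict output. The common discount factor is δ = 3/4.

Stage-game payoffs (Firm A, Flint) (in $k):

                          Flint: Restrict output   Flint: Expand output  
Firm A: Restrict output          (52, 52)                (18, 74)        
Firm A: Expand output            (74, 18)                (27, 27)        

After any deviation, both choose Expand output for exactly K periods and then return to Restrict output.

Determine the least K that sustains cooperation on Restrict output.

2

IC: δ(1−δ^K)/(1−δ) ≥ (74−52)/(52−27) = 22/25.
With δ = 3/4: need 1 − δ^K ≥ 22/25·(1−3/4)/(3/4), i.e. δ^K ≤ 0.7067.
Since (3/4)^1 = 0.7500 and (3/4)^2 = 0.5625, the smallest such K is 2.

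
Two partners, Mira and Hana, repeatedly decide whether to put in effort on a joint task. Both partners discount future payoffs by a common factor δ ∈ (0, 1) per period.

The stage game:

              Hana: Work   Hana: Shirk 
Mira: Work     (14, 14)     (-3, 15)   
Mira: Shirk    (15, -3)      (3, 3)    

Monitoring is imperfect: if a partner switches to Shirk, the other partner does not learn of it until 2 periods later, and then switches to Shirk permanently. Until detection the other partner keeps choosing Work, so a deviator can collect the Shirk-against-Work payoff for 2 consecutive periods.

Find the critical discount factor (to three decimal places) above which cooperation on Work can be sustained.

The best deviation is to choose Shirk for all 2 undetected periods, earning 15 each, then 3 forever once detected.
Deviation value: 15(1−δ^2)/(1−δ) + 3δ^2/(1−δ); cooperation value: 14/(1−δ).
IC: 14 ≥ 15(1−δ^2) + 3δ^2 = 15 − 12δ^2.
So δ^2 ≥ 1/12, giving δ ≥ (1/12)^(1/2) ≈ 0.289.

0.289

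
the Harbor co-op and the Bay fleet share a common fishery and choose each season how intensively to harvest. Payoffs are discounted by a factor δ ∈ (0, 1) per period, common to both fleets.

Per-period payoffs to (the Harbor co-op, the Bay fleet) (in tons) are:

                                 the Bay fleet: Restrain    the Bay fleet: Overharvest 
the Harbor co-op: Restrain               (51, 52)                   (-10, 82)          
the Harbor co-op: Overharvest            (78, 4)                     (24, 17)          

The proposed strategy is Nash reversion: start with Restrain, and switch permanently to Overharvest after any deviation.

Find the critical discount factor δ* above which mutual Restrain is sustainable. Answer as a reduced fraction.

the Harbor co-op's threshold: (78−51)/(78−24) = 1/2.
the Bay fleet's threshold: (82−52)/(82−17) = 6/13.
1/2 > 6/13, so the Harbor co-op binds and δ* = 1/2.

1/2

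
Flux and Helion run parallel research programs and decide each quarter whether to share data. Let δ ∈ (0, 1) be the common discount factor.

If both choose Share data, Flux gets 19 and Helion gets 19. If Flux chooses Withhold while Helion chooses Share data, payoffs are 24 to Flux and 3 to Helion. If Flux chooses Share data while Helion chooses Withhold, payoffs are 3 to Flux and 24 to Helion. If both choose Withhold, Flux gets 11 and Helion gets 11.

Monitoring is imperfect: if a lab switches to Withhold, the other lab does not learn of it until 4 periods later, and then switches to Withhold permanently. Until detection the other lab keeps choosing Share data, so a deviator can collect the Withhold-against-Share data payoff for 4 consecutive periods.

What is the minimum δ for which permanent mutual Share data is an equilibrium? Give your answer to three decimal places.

0.788

A deviator earns 24 for 4 periods, then 11 forever; cooperating earns 19 forever. Multiplying the IC by (1−δ):
19 ≥ 24(1−δ^4) + 11δ^4, so 13·δ^4 ≥ 5 and δ^4 ≥ 5/13.
δ ≥ (5/13)^(1/4) ≈ 0.788.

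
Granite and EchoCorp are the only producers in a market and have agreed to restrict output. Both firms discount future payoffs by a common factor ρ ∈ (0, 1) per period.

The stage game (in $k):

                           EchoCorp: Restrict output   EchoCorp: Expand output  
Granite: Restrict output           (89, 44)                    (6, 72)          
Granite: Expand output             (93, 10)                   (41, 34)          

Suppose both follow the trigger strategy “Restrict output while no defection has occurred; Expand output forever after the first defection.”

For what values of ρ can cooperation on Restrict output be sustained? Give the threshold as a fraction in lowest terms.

Granite's threshold: (93−89)/(93−41) = 1/13.
EchoCorp's threshold: (72−44)/(72−34) = 14/19.
1/13 < 14/19, so EchoCorp binds and ρ* = 14/19.

14/19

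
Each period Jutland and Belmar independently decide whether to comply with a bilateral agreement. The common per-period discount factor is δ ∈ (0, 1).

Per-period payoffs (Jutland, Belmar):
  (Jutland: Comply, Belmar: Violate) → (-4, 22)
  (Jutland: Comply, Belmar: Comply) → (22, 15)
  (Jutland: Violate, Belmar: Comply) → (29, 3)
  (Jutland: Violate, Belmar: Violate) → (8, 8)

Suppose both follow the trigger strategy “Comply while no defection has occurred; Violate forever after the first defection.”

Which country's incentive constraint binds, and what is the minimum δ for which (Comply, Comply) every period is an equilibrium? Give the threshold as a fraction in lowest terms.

Belmar; δ ≥ 1/2

Jutland: cooperation gives 22 each period; deviation gives 29 once then 8 forever.
  22/(1−δ) ≥ 29 + 8δ/(1−δ) ⇒ δ ≥ 7/21 = 1/3.
Belmar: cooperation gives 15 each period; deviation gives 22 once then 8 forever.
  δ ≥ 7/14 = 1/2.
Both must hold, so the binding constraint is Belmar's: δ ≥ 1/2.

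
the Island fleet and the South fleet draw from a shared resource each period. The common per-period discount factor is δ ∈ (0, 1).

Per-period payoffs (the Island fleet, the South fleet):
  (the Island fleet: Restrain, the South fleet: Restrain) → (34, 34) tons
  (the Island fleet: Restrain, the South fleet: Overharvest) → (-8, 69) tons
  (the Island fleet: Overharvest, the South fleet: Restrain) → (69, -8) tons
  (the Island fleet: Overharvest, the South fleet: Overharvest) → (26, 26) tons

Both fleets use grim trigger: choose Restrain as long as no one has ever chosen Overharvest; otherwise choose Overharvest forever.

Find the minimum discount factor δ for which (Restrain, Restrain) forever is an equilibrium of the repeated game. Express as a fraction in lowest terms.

35/43

Under grim trigger the critical discount factor is (T−C)/(T−P) with T = 69, C = 34, P = 26.
δ* = (69−34)/(69−26) = 35/43.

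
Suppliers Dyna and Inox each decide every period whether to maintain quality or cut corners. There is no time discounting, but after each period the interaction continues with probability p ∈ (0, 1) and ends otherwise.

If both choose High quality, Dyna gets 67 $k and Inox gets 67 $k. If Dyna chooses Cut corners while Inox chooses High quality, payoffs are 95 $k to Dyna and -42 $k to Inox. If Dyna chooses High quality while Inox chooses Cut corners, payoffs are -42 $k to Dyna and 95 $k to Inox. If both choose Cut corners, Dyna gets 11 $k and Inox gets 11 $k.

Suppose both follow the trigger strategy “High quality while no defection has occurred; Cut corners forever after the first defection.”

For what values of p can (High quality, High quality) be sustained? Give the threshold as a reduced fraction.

With no time discounting, the continuation probability p plays the role of the discount factor.
Grim-trigger IC: 67/(1−p) ≥ 95 + 11p/(1−p) ⇒ p ≥ (95−67)/(95−11) = 1/3.

1/3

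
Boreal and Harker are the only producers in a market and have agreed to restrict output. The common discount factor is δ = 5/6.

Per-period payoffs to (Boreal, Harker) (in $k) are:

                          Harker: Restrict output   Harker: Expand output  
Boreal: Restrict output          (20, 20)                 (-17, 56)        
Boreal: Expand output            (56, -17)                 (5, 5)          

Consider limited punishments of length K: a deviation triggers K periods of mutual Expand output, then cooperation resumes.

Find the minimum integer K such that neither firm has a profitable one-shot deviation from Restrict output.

4

No profitable deviation requires (20−5)(δ+…+δ^K) ≥ 56−20, i.e. δ+…+δ^K ≥ 12/5 ≈ 2.4000.
With δ = 5/6, the partial sums are K=1: 0.8333, K=2: 1.5278, K=3: 2.1065, K=4: 2.5887.
K = 4 is the first length at which the sum reaches 2.4000.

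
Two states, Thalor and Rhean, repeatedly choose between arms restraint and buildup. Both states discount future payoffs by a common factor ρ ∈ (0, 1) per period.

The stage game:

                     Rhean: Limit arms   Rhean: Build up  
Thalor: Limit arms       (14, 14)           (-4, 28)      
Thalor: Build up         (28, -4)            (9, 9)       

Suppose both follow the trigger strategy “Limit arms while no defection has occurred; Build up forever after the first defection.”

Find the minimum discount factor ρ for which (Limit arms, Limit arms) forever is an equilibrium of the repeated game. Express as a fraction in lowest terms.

14/19

Cooperation forever yields 14 each period: 14/(1−ρ).
Deviating yields 28 once, then 9 forever: 28 + 9ρ/(1−ρ).
No profitable deviation requires 14/(1−ρ) ≥ 28 + 9ρ/(1−ρ).
Multiplying by (1−ρ): 14 ≥ 28(1−ρ) + 9ρ = 28 − 19ρ.
So 19ρ ≥ 14, i.e. ρ ≥ 14/19.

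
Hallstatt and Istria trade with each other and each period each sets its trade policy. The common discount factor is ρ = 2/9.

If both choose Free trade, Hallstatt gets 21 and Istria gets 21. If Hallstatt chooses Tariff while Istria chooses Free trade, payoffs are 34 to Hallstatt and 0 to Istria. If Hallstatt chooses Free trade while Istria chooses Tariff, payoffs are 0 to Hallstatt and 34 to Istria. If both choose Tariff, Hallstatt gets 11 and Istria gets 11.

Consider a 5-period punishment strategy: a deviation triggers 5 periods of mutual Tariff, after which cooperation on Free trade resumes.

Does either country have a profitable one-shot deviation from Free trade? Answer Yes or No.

Yes

Comparing payoff streams over the 6 periods until play realigns: cooperate → 21(1+ρ+…+ρ^5); deviate → 34 + 11(ρ+…+ρ^5).
Cooperation is sustained iff (21−11)(ρ+…+ρ^5) ≥ 34−21.
ρ+…+ρ^5 = 2/9·(1−(2/9)^5)/(1−2/9) = 0.2856, and (34−21)/(21−11) = 1.3000.
0.2856 < 1.3000, so cooperation is not sustainable.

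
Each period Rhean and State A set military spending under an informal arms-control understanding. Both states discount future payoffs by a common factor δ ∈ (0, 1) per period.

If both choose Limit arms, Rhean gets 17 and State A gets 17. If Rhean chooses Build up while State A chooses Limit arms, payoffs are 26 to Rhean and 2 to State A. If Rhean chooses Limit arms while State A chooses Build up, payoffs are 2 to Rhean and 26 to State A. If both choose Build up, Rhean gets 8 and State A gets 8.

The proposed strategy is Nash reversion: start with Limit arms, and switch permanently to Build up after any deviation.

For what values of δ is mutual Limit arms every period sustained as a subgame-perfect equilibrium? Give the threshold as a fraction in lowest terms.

17/(1−δ) ≥ 26 + 8δ/(1−δ)
17 ≥ 26 − 18δ
δ ≥ 9/18 = 1/2.

1/2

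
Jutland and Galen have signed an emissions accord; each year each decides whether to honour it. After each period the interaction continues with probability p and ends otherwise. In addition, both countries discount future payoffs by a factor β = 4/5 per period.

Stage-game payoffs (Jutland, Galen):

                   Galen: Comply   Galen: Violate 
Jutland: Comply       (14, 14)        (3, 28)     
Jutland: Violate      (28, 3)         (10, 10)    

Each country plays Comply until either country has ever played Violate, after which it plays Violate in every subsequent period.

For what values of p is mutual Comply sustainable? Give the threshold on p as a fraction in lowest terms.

35/36

With continuation probability p and discount β, the effective per-period discount factor is βp.
Grim-trigger IC: βp ≥ (28−14)/(28−10) = 7/9.
So p ≥ (7/9)/(4/5) = 35/36.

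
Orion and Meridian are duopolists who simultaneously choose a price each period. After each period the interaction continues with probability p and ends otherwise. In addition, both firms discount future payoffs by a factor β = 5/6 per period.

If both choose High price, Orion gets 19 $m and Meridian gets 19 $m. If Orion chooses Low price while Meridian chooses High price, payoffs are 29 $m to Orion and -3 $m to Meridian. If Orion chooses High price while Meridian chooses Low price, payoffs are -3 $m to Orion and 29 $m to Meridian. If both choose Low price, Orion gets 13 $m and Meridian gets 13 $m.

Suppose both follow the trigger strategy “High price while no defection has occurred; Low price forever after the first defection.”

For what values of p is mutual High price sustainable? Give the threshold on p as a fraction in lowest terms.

Expected continuation weight on next period's payoff is β·p = 5/6·p, which plays the role of the discount factor.
Cooperation requires 5/6·p ≥ (29−19)/(29−13) = 5/8, hence p ≥ 3/4.

3/4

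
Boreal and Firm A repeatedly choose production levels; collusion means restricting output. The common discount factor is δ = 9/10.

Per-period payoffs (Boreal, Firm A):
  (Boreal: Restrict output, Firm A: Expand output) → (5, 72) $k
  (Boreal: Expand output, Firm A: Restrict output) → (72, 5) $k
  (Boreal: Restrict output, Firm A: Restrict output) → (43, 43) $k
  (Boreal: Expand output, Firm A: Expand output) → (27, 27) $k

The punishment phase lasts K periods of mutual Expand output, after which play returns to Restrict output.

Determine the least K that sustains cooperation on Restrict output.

3

Need Σ_{k=1}^{K} δ^k ≥ (72−43)/(43−27) = 1.8125 at δ = 9/10.
At K = 2 the sum is 1.7100 < 1.8125; at K = 3 it is 2.4390 ≥ 1.8125.
So the minimum punishment length is K = 3.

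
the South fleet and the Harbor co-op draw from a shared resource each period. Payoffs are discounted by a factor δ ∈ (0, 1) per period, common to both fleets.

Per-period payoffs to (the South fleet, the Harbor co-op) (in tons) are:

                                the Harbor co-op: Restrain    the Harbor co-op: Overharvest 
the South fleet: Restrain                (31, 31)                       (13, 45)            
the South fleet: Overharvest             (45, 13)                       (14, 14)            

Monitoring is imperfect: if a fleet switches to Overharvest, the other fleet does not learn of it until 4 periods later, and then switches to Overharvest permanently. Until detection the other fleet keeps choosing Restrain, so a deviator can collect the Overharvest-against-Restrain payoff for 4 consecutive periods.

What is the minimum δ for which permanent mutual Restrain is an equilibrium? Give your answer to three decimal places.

0.820

The best deviation is to choose Overharvest for all 4 undetected periods, earning 45 each, then 14 forever once detected.
Deviation value: 45(1−δ^4)/(1−δ) + 14δ^4/(1−δ); cooperation value: 31/(1−δ).
IC: 31 ≥ 45(1−δ^4) + 14δ^4 = 45 − 31δ^4.
So δ^4 ≥ 14/31, giving δ ≥ (14/31)^(1/4) ≈ 0.820.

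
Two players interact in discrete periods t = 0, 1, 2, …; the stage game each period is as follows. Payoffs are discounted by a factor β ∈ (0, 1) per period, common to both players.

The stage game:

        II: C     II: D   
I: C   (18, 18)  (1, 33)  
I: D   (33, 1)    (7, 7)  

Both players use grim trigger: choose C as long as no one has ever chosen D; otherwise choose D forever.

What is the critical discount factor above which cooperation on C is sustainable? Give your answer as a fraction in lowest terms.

15/26

Cooperation forever yields 18 each period: 18/(1−β).
Deviating yields 33 once, then 7 forever: 33 + 7β/(1−β).
No profitable deviation requires 18/(1−β) ≥ 33 + 7β/(1−β).
Multiplying by (1−β): 18 ≥ 33(1−β) + 7β = 33 − 26β.
So 26β ≥ 15, i.e. β ≥ 15/26.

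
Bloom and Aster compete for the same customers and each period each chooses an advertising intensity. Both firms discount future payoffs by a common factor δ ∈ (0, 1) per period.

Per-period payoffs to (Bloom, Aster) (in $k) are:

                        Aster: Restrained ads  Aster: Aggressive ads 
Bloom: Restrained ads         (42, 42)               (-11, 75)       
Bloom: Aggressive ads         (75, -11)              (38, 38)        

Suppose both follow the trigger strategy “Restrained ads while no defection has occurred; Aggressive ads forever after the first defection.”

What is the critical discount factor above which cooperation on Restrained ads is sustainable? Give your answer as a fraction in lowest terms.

33/37

One-period gain from deviating is 75 − 42 = 33. The loss is 42 − 38 = 4 in every subsequent period, with present value 4·δ/(1−δ).
Deviation is unprofitable when 4·δ/(1−δ) ≥ 33, i.e. δ/(1−δ) ≥ 33/4.
Equivalently δ ≥ 33/(33+4) = 33/37.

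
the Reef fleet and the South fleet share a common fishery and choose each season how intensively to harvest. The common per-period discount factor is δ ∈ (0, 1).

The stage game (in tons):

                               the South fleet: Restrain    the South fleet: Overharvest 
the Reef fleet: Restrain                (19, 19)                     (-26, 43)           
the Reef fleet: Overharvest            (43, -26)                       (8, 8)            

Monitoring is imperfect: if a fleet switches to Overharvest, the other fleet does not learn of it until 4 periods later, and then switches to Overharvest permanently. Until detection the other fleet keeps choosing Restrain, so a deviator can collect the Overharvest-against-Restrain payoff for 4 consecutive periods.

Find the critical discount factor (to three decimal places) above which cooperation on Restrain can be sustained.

A deviator earns 43 for 4 periods, then 8 forever; cooperating earns 19 forever. Multiplying the IC by (1−δ):
19 ≥ 43(1−δ^4) + 8δ^4, so 35·δ^4 ≥ 24 and δ^4 ≥ 24/35.
δ ≥ (24/35)^(1/4) ≈ 0.910.

0.910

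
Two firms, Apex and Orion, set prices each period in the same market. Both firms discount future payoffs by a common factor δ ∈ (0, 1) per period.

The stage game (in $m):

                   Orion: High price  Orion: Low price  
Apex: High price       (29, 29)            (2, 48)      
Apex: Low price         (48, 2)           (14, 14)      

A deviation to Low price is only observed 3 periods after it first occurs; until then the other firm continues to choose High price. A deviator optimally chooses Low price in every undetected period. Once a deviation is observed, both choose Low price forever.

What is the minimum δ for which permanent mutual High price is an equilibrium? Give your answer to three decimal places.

The best deviation is to choose Low price for all 3 undetected periods, earning 48 each, then 14 forever once detected.
Deviation value: 48(1−δ^3)/(1−δ) + 14δ^3/(1−δ); cooperation value: 29/(1−δ).
IC: 29 ≥ 48(1−δ^3) + 14δ^3 = 48 − 34δ^3.
So δ^3 ≥ 19/34, giving δ ≥ (19/34)^(1/3) ≈ 0.824.

0.824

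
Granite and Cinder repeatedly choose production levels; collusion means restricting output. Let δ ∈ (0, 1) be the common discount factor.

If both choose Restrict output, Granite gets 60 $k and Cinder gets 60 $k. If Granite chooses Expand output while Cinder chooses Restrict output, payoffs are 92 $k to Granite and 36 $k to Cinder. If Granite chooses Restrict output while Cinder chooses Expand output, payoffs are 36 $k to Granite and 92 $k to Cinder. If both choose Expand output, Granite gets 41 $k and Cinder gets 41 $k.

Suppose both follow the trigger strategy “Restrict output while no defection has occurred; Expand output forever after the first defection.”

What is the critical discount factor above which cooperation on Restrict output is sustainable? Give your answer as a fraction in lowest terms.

32/51

60/(1−δ) ≥ 92 + 41δ/(1−δ)
60 ≥ 92 − 51δ
δ ≥ 32/51.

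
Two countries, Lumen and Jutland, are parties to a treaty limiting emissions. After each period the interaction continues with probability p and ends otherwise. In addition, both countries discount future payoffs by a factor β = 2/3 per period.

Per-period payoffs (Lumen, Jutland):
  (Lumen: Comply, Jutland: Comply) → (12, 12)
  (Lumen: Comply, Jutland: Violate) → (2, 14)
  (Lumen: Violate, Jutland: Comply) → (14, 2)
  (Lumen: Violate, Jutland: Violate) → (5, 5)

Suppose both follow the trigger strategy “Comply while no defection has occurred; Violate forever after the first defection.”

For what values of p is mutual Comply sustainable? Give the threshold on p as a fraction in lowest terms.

1/3

Expected continuation weight on next period's payoff is β·p = 2/3·p, which plays the role of the discount factor.
Cooperation requires 2/3·p ≥ (14−12)/(14−5) = 2/9, hence p ≥ 1/3.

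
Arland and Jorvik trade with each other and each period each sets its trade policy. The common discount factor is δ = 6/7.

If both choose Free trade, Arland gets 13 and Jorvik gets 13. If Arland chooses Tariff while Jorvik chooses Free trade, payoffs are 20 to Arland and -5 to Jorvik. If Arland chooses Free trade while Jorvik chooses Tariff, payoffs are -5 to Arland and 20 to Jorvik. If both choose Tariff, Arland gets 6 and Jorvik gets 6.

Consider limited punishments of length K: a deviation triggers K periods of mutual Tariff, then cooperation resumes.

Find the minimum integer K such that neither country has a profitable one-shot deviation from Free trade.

No profitable deviation requires (13−6)(δ+…+δ^K) ≥ 20−13, i.e. δ+…+δ^K ≥ 1 ≈ 1.0000.
With δ = 6/7, the partial sums are K=1: 0.8571, K=2: 1.5918.
K = 2 is the first length at which the sum reaches 1.0000.

2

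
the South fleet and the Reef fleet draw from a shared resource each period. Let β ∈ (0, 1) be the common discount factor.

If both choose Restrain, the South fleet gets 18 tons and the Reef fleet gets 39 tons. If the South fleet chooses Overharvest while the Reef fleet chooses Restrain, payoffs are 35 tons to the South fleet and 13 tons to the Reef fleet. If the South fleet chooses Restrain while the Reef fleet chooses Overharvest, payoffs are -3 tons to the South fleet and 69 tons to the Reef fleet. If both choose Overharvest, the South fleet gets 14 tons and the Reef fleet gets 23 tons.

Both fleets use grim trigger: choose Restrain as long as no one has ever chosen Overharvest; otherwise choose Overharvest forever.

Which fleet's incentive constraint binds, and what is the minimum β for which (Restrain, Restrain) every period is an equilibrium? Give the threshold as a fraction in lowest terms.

the South fleet; β ≥ 17/21

the South fleet: cooperation gives 18 each period; deviation gives 35 once then 14 forever.
  18/(1−β) ≥ 35 + 14β/(1−β) ⇒ β ≥ 17/21.
the Reef fleet: cooperation gives 39 each period; deviation gives 69 once then 23 forever.
  β ≥ 30/46 = 15/23.
Both must hold, so the binding constraint is the South fleet's: β ≥ 17/21.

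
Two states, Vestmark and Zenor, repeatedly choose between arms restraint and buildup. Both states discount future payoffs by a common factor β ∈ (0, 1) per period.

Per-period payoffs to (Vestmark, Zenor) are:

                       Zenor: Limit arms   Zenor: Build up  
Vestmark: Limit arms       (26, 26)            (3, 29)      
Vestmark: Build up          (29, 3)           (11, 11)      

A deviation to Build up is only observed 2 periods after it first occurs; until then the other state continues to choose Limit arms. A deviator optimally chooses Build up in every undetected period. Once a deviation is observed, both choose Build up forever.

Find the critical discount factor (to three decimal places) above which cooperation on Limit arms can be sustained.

0.408

Deviating for the 2 undetected periods gains 29−26 = 3 per period over cooperation, then loses 26−11 = 15 per period forever once punishment starts.
Gain: 3(1 + β + … + β^1); loss: 15·β^2/(1−β).
No profitable deviation ⇔ 3(1−β^2) ≤ 15·β^2, i.e. β^2 ≥ 3/(3+15) = 1/6.
Hence β ≥ (1/6)^(1/2) ≈ 0.408.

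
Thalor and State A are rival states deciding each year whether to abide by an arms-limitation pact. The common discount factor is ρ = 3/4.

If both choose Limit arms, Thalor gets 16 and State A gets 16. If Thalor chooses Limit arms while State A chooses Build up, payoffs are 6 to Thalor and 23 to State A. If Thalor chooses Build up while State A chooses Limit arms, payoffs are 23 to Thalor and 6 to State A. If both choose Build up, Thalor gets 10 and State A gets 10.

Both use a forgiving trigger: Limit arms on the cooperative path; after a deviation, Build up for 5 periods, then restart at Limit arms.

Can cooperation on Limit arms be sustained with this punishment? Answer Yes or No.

A one-shot deviation gives 23 now, then 10 for 5 periods, then back to 16.
Gain from deviating: (23−16) today; loss: (16−10) in each of the next 5 periods.
No-deviation condition: (16−10)(ρ+…+ρ^5) ≥ 23−16, i.e. ρ+…+ρ^5 ≥ 7/6.
At ρ = 3/4: ρ+…+ρ^5 = 2.2881 ≥ 1.1667.
So cooperation is sustainable.

Yes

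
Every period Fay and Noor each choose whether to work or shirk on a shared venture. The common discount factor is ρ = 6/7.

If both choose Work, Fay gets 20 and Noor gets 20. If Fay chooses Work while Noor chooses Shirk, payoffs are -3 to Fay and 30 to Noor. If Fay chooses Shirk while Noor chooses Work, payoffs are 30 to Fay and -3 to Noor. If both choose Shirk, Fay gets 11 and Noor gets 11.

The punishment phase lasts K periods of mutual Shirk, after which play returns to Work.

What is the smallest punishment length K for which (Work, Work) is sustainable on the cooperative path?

No profitable deviation requires (20−11)(ρ+…+ρ^K) ≥ 30−20, i.e. ρ+…+ρ^K ≥ 10/9 ≈ 1.1111.
With ρ = 6/7, the partial sums are K=1: 0.8571, K=2: 1.5918.
K = 2 is the first length at which the sum reaches 1.1111.

2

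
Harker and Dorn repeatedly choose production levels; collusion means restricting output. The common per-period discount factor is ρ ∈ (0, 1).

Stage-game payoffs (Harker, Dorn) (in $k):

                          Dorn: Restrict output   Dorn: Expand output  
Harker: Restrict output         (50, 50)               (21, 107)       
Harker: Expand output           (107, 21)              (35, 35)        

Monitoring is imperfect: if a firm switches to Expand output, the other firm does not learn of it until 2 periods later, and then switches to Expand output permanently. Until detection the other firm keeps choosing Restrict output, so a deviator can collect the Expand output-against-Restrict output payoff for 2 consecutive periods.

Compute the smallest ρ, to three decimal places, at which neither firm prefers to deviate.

A deviator earns 107 for 2 periods, then 35 forever; cooperating earns 50 forever. Multiplying the IC by (1−ρ):
50 ≥ 107(1−ρ^2) + 35ρ^2, so 72·ρ^2 ≥ 57 and ρ^2 ≥ 19/24.
ρ ≥ (19/24)^(1/2) ≈ 0.890.

0.890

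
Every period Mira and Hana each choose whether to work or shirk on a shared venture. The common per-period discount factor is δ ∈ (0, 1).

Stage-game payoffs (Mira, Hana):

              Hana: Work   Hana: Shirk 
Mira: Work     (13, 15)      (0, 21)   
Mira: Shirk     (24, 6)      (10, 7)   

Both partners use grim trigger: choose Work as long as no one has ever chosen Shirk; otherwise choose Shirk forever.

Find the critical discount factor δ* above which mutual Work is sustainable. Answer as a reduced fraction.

Mira: cooperation gives 13 each period; deviation gives 24 once then 10 forever.
  13/(1−δ) ≥ 24 + 10δ/(1−δ) ⇒ δ ≥ 11/14.
Hana: cooperation gives 15 each period; deviation gives 21 once then 7 forever.
  δ ≥ 6/14 = 3/7.
Both must hold, so the binding constraint is Mira's: δ ≥ 11/14.

11/14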